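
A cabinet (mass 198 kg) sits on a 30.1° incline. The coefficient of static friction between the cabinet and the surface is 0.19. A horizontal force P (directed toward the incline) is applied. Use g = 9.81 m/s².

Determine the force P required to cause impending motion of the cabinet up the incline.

At impending motion up the slope, friction acts down-slope at its limit: f = μ_s N.
Perpendicular to the incline: N = m g cos θ + P sin θ.
Along the incline: P cos θ = m g sin θ + μ_s N = m g sin θ + μ_s (m g cos θ + P sin θ).
Solving, P (cos θ − μ_s sin θ) = m g (sin θ + μ_s cos θ), so P = 198×9.81×(sin 30.1° + 0.19 cos 30.1°)/(cos 30.1° − 0.19 sin 30.1°) = 1940×0.6659/0.7699 = 1680 N.

P ≈ 1680 N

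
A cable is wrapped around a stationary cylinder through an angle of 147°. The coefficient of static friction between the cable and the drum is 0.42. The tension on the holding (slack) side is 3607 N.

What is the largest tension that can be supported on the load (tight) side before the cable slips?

At impending slip the capstan equation gives T₂/T₁ = e^{μβ} with β in radians.
β = 147° × π/180 = 2.566 rad.
e^{μβ} = e^{0.42×2.566} = 2.938.
T₂ = T₁ · e^{μβ} = 3607 × 2.938 = 10600 N.

T_max ≈ 10600 N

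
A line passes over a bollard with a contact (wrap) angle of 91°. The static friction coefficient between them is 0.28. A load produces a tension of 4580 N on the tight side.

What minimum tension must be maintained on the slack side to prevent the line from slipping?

T_min ≈ 2940 N

Capstan equation at impending slip: T_tight/T_slack = e^{μβ}.
β = 91° = 1.588 rad; e^{μβ} = e^{0.28×1.588} = 1.56.
T_slack = T_tight / e^{μβ} = 4580 / 1.56 = 2940 N.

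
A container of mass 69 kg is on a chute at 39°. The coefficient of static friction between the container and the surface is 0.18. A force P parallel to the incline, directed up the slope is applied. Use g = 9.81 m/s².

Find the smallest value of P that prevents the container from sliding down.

P_min ≈ 331 N

The container tends to slide down (tan θ > μ_s), so at the point of impending slip friction acts up-slope at its limit: f = μ_s N.
P is parallel to the surface, so N = m g cos θ = 526 N.
Along the incline: P + μ_s N = m g sin θ, so P = 426 − 0.18×526 = 331 N.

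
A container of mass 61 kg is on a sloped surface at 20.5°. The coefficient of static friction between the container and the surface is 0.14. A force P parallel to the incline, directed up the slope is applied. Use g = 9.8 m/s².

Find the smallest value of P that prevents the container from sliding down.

P_min ≈ 131 N

The container tends to slide down (tan θ > μ_s), so at the point of impending slip friction acts up-slope at its limit: f = μ_s N.
P is parallel to the surface, so N = m g cos θ = 560 N.
Along the incline: P + μ_s N = m g sin θ, so P = 209 − 0.14×560 = 131 N.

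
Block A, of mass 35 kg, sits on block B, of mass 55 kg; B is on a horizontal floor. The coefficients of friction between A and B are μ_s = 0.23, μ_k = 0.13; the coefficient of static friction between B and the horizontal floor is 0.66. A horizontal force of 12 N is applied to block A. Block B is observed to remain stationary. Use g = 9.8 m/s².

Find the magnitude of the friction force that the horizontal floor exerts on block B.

f ≈ 12 N

Between the blocks, N₁ = m_A g = 343 N.
Maximum static friction on A from B: μ_s N₁ = 0.23×343 = 78.89 N.
Since P = 12 N ≤ 78.89 N, A does not slip on B; friction on A equals P = 12 N.
By Newton's third law B feels 12 N forward from A. With B stationary, the floor's static friction on B balances it: f₂ = 12 N (well within μ_s(m_A+m_B)g = 582.1 N).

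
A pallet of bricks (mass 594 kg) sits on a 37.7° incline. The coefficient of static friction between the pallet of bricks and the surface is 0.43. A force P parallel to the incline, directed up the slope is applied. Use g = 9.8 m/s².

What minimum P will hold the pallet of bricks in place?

The pallet of bricks tends to slide down (tan θ > μ_s), so at the point of impending slip friction acts up-slope at its limit: f = μ_s N.
P is parallel to the surface, so N = m g cos θ = 4610 N.
Along the incline: P + μ_s N = m g sin θ, so P = 3560 − 0.43×4610 = 1580 N.

P_min ≈ 1580 N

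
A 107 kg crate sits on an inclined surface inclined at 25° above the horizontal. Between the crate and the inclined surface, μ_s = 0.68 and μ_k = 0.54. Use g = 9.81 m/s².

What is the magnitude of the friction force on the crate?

The normal reaction is N = m g cos θ = 951.3 N.
For equilibrium along the incline, friction must balance the weight component: f = m g sin θ = 443.6 N up the slope.
Static friction can supply at most μ_s N = 646.9 N.
Since |443.6| ≤ 646.9 N, the crate remains in static equilibrium and friction takes exactly the required value.

f ≈ 444 N (up the incline)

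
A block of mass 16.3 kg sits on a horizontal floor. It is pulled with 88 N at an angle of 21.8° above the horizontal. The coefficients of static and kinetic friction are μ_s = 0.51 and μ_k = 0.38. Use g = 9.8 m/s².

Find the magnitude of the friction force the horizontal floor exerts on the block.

f ≈ 48.3 N

The vertical component of P reduces the normal force: N = m g − P sin α = 159.7 − 32.68 = 127.1 N.
For equilibrium, f = P cos α = 88×cos 21.8° = 81.71 N.
μ_s N = 0.51 × 127.1 = 64.8 N.
The required friction exceeds μ_s N, so the block moves and f = μ_k N = 48.3 N.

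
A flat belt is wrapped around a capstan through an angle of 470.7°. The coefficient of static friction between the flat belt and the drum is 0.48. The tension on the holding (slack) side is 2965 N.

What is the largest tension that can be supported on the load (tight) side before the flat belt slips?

At impending slip the capstan equation gives T₂/T₁ = e^{μβ} with β in radians.
β = 470.7° × π/180 = 8.215 rad.
e^{μβ} = e^{0.48×8.215} = 51.59.
T₂ = T₁ · e^{μβ} = 2965 × 51.59 = 153000 N.

T_max ≈ 153000 N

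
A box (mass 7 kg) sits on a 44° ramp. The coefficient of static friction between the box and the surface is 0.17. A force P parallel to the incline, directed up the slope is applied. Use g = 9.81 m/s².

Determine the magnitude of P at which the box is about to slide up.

At impending motion up the slope, friction acts down-slope at its limit: f = μ_s N.
P is parallel to the surface, so N = m g cos θ = 49.4 N.
Along the incline: P = m g sin θ + μ_s N = 47.7 + 0.17×49.4 = 56.1 N.

P ≈ 56.1 N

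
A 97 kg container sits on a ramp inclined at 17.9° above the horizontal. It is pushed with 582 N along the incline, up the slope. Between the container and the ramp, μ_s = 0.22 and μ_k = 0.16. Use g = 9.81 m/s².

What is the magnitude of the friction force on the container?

Perpendicular to the surface, N = m g cos θ = 97·9.81·cos 17.9° = 905.5 N.
For equilibrium along the incline the friction force must supply f = m g sin θ − P = 292.5 − 582 = -289.5 N (positive meaning up-slope).
Maximum static friction available: μ_s N = 0.22 × 905.5 = 199.2 N.
Since |-289.5| > 199.2 N, static friction cannot hold it; the container slides up the incline and kinetic friction applies: f = μ_k N = 0.16 × 905.5 = 145 N.

f ≈ 145 N (down the incline)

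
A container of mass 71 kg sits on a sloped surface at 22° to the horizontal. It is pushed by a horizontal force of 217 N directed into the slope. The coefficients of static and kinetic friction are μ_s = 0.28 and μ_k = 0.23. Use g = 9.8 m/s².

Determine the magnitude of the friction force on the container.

The horizontal push has a component P sin θ into the surface, so N = m g cos θ + P sin θ = 645.1 + 81.29 = 726.4 N.
Along the incline, the net driving force (taking up-slope positive) is P cos θ − m g sin θ = 201.2 − 260.7 = -59.45 N, so equilibrium requires friction f = 59.45 N (up-slope).
Maximum static friction: μ_s N = 0.28 × 726.4 = 203.4 N.
|f_req| = 59.45 ≤ 203.4 N → the container is in equilibrium; friction equals the required value.

f ≈ 59.5 N (up the incline)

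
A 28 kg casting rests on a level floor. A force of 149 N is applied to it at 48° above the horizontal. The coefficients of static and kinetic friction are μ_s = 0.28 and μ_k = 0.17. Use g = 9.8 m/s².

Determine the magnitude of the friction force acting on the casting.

The vertical component of P reduces the normal force: N = m g − P sin α = 274.4 − 110.7 = 163.7 N.
The horizontal driving force is P cos α = 99.7 N, so equilibrium needs friction f = 99.7 N.
μ_s N = 0.28 × 163.7 = 45.83 N.
99.7 > 45.83 N → the casting slides; f = μ_k N = 0.17×163.7 = 27.8 N.

f ≈ 27.8 N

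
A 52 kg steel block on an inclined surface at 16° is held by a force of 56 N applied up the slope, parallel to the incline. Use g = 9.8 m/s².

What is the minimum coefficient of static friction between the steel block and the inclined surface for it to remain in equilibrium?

μ_s,min ≈ 0.172

N = m g cos θ = 489.9 N.
Friction must make up the shortfall along the incline: f = m g sin θ − P = 140.5 − 56 = 84.46 N.
At the threshold f = μ_s N, so μ_s,min = 84.46/489.9 = 0.172.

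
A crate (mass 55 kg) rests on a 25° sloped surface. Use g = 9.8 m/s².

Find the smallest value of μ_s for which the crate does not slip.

At the slip threshold m g sin θ = μ_s m g cos θ, so μ_s,min = tan θ.
μ_s,min = tan 25° = 0.466.

μ_s,min ≈ 0.466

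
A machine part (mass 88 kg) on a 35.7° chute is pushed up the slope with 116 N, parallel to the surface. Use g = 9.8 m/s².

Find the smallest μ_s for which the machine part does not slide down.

N = m g cos θ = 700.3 N.
Friction must make up the shortfall along the incline: f = m g sin θ − P = 503.2 − 116 = 387.2 N.
At the threshold f = μ_s N, so μ_s,min = 387.2/700.3 = 0.553.

μ_s,min ≈ 0.553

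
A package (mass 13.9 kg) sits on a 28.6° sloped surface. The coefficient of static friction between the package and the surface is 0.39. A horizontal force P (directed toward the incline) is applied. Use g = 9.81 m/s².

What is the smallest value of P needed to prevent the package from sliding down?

P_min ≈ 17.5 N

The package tends to slide down (tan θ > μ_s), so at the point of impending slip friction acts up-slope at its limit: f = μ_s N.
Perpendicular to the incline: N = m g cos θ + P sin θ.
Along the incline: P cos θ + μ_s N = m g sin θ, i.e. P cos θ + μ_s (m g cos θ + P sin θ) = m g sin θ.
Solving, P (cos θ + μ_s sin θ) = m g (sin θ − μ_s cos θ), so P = 136×0.1363/1.065 = 17.5 N.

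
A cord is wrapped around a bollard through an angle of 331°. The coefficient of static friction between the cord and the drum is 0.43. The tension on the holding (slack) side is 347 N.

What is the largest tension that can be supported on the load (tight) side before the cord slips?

At impending slip the capstan equation gives T₂/T₁ = e^{μβ} with β in radians.
β = 331° × π/180 = 5.777 rad.
e^{μβ} = e^{0.43×5.777} = 11.99.
T₂ = T₁ · e^{μβ} = 347 × 11.99 = 4160 N.

T_max ≈ 4160 N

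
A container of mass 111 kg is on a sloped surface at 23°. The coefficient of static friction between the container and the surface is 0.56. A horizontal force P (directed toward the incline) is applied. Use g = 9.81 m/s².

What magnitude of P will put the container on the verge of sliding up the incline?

At impending motion up the slope, friction acts down-slope at its limit: f = μ_s N.
Perpendicular to the incline: N = m g cos θ + P sin θ.
Along the incline: P cos θ = m g sin θ + μ_s N = m g sin θ + μ_s (m g cos θ + P sin θ).
Solving, P (cos θ − μ_s sin θ) = m g (sin θ + μ_s cos θ), so P = 111×9.81×(sin 23° + 0.56 cos 23°)/(cos 23° − 0.56 sin 23°) = 1090×0.9062/0.7017 = 1410 N.

P ≈ 1410 N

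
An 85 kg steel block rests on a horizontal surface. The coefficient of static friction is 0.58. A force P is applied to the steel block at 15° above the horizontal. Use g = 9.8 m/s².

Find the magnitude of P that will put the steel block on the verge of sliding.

N = m g − P sin α (the pull lifts the steel block).
At impending slip, P cos α = μ_s N = μ_s (m g − P sin α).
Solving: P (cos α + μ_s sin α) = μ_s m g → P = 0.58×833/(cos 15° + 0.58 sin 15°) = 483/1.116 = 433 N.

P ≈ 433 N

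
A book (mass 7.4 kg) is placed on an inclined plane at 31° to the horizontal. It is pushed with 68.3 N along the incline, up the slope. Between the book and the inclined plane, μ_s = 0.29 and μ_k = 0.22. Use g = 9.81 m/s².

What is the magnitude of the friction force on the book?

Normal force: N = m g cos θ = 7.4 × 9.81 × cos 31° = 62.23 N.
For equilibrium along the incline the friction force must supply f = m g sin θ − P = 37.39 − 68.3 = -30.91 N (positive meaning up-slope).
The static-friction ceiling is μ_s N = 0.29 × 62.23 = 18.05 N.
|-30.91| exceeds 18.05 N, so the book slips up-slope; friction is kinetic, f = μ_k N = 0.22×62.23 = 13.7 N.

f ≈ 13.7 N (down the incline)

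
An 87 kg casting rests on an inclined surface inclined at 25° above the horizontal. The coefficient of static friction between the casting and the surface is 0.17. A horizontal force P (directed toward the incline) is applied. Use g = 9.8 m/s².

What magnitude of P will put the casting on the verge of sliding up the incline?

At impending motion up the slope, friction acts down-slope at its limit: f = μ_s N.
Perpendicular to the incline: N = m g cos θ + P sin θ.
Along the incline: P cos θ = m g sin θ + μ_s N = m g sin θ + μ_s (m g cos θ + P sin θ).
Solving, P (cos θ − μ_s sin θ) = m g (sin θ + μ_s cos θ), so P = 87×9.8×(sin 25° + 0.17 cos 25°)/(cos 25° − 0.17 sin 25°) = 853×0.5767/0.8345 = 589 N.

P ≈ 589 N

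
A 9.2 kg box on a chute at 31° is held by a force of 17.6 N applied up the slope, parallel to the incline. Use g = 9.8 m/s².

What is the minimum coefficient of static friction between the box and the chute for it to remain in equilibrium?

N = m g cos θ = 77.28 N.
Friction must make up the shortfall along the incline: f = m g sin θ − P = 46.44 − 17.6 = 28.84 N.
At the threshold f = μ_s N, so μ_s,min = 28.84/77.28 = 0.373.

μ_s,min ≈ 0.373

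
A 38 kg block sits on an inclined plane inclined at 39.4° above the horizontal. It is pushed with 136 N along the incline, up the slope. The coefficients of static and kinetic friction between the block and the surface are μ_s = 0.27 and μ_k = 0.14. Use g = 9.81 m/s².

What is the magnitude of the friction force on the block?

f ≈ 40.3 N (up the incline)

Perpendicular to the surface, N = m g cos θ = 38·9.81·cos 39.4° = 288.1 N.
For equilibrium along the incline the friction force must supply f = m g sin θ − P = 236.6 − 136 = 100.6 N (positive meaning up-slope).
The static-friction ceiling is μ_s N = 0.27 × 288.1 = 77.78 N.
Since |100.6| > 77.78 N, static friction cannot hold it; the block slides down the incline and kinetic friction applies: f = μ_k N = 0.14 × 288.1 = 40.3 N.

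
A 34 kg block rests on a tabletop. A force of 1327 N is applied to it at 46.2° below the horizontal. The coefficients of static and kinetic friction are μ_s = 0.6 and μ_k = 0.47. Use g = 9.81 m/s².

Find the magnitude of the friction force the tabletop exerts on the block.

The vertical component of P adds to the normal force: N = m g + P sin α = 333.5 + 957.8 = 1291 N.
The horizontal driving force is P cos α = 918.5 N, so equilibrium needs friction f = 918.5 N.
μ_s N = 0.6 × 1291 = 774.8 N.
918.5 > 774.8 N → the block slides; f = μ_k N = 0.47×1291 = 607 N.

f ≈ 607 N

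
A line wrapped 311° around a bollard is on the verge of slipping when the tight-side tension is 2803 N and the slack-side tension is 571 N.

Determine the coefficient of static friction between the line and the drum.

μ ≈ 0.293

T₂/T₁ = e^{μβ} → μ = ln(T₂/T₁)/β.
β = 311° = 5.428 rad.
μ = ln(2803/571)/5.428 = ln(4.909)/5.428 = 0.293.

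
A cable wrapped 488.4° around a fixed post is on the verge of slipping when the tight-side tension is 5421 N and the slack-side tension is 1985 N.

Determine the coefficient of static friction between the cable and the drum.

μ ≈ 0.118

T₂/T₁ = e^{μβ} → μ = ln(T₂/T₁)/β.
β = 488.4° = 8.524 rad.
μ = ln(5421/1985)/8.524 = ln(2.731)/8.524 = 0.118.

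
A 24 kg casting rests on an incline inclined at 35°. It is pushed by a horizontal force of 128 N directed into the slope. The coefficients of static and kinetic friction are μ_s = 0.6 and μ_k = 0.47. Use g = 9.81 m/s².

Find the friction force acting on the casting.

f ≈ 30.2 N (up the incline)

The horizontal push has a component P sin θ into the surface, so N = m g cos θ + P sin θ = 192.9 + 73.42 = 266.3 N.
Parallel to the incline: P cos θ − m g sin θ = 104.9 − 135 = -30.19 N; the friction needed to balance this is 30.19 N acting up the slope.
The limit of static friction is μ_s N = 159.8 N.
|f_req| = 30.19 ≤ 159.8 N → the casting is in equilibrium; friction equals the required value.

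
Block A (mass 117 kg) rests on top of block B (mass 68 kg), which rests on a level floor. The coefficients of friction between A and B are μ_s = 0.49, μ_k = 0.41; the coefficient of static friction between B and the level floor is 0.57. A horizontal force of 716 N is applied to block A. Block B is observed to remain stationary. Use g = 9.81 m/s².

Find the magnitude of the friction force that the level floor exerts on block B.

Between the blocks, N₁ = m_A g = 1148 N.
So the A–B interface can sustain at most μ_s N₁ = 562.4 N of static friction.
P = 716 N exceeds that limit, so A slips over B and the interface friction becomes kinetic: f₁ = μ_k N₁ = 0.41×1148 = 471 N.
By Newton's third law B feels 471 N forward from A. With B stationary, the floor's static friction on B balances it: f₂ = 471 N (well within μ_s(m_A+m_B)g = 1034 N).

f ≈ 471 N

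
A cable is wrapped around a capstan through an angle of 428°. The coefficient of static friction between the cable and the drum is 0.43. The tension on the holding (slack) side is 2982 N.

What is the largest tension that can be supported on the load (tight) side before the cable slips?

T_max ≈ 74000 N

At impending slip the capstan equation gives T₂/T₁ = e^{μβ} with β in radians.
β = 428° × π/180 = 7.47 rad.
e^{μβ} = e^{0.43×7.47} = 24.83.
T₂ = T₁ · e^{μβ} = 2982 × 24.83 = 74000 N.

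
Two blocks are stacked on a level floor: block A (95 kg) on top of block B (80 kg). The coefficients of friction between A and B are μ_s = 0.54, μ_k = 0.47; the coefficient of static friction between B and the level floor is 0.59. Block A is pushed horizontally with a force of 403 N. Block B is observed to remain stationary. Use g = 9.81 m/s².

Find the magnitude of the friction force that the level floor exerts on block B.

Normal force at the A–B interface: N₁ = m_A g = 932 N.
Maximum static friction on A from B: μ_s N₁ = 0.54×932 = 503.3 N.
P = 403 N is within that limit, so A and B move together (both at rest); the A–B friction is simply f₁ = P = 403 N.
B experiences an equal 403 N forward from A (third law). B is in equilibrium, so the floor supplies f₂ = 403 N of static friction (limit μ_s(m_A+m_B)g = 1013 N, not exceeded).

f ≈ 403 N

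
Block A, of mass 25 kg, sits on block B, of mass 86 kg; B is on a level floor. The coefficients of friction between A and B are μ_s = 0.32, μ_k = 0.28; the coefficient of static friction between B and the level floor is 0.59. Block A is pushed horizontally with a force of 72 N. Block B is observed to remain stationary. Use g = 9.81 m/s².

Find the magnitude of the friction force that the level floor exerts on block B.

Normal force at the A–B interface: N₁ = m_A g = 245.2 N.
Maximum static friction on A from B: μ_s N₁ = 0.32×245.2 = 78.48 N.
Since P = 72 N ≤ 78.48 N, A does not slip on B; friction on A equals P = 72 N.
By Newton's third law B feels 72 N forward from A. With B stationary, the floor's static friction on B balances it: f₂ = 72 N (well within μ_s(m_A+m_B)g = 642.5 N).

f ≈ 72 N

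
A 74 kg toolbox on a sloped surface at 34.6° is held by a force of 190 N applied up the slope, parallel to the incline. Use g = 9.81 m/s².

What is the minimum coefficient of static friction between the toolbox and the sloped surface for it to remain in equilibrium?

μ_s,min ≈ 0.372

N = m g cos θ = 597.5 N.
Friction must make up the shortfall along the incline: f = m g sin θ − P = 412.2 − 190 = 222.2 N.
At the threshold f = μ_s N, so μ_s,min = 222.2/597.5 = 0.372.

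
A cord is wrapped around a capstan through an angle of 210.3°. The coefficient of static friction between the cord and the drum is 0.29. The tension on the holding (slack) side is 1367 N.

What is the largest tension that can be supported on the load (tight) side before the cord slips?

T_max ≈ 3960 N

At impending slip the capstan equation gives T₂/T₁ = e^{μβ} with β in radians.
β = 210.3° × π/180 = 3.67 rad.
e^{μβ} = e^{0.29×3.67} = 2.899.
T₂ = T₁ · e^{μβ} = 1367 × 2.899 = 3960 N.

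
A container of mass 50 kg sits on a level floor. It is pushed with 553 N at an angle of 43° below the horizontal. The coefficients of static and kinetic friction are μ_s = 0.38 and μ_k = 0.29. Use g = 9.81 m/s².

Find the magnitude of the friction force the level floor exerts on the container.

N = m g + P sin α = 490.5 + 553×sin 43° = 867.6 N.
For equilibrium, f = P cos α = 553×cos 43° = 404.4 N.
The static-friction limit is μ_s N = 329.7 N.
404.4 > 329.7 N → the container slides; f = μ_k N = 0.29×867.6 = 252 N.

f ≈ 252 N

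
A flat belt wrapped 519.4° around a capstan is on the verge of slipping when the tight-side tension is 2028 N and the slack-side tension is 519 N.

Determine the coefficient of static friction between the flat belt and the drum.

T₂/T₁ = e^{μβ} → μ = ln(T₂/T₁)/β.
β = 519.4° = 9.065 rad.
μ = ln(2028/519)/9.065 = ln(3.908)/9.065 = 0.15.

μ ≈ 0.15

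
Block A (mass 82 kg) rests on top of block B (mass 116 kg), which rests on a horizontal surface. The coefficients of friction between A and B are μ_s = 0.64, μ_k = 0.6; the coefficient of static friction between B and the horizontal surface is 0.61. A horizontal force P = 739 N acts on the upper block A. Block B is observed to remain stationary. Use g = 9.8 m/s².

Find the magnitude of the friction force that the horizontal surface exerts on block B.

f ≈ 482 N

Between the blocks, N₁ = m_A g = 803.6 N.
So the A–B interface can sustain at most μ_s N₁ = 514.3 N of static friction.
Since P = 739 N > 514.3 N, A slides on B; the A–B friction is kinetic: f₁ = μ_k N₁ = 0.6×803.6 = 482 N.
B experiences an equal 482 N forward from A (third law). B is in equilibrium, so the floor supplies f₂ = 482 N of static friction (limit μ_s(m_A+m_B)g = 1184 N, not exceeded).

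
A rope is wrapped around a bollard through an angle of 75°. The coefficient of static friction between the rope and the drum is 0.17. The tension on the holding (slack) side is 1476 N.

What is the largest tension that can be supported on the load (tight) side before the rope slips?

At impending slip the capstan equation gives T₂/T₁ = e^{μβ} with β in radians.
β = 75° × π/180 = 1.309 rad.
e^{μβ} = e^{0.17×1.309} = 1.249.
T₂ = T₁ · e^{μβ} = 1476 × 1.249 = 1840 N.

T_max ≈ 1840 N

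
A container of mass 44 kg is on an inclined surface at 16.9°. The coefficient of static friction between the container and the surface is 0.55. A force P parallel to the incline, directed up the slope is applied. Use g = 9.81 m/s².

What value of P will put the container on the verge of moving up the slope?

At impending motion up the slope, friction acts down-slope at its limit: f = μ_s N.
P is parallel to the surface, so N = m g cos θ = 413 N.
Along the incline: P = m g sin θ + μ_s N = 125 + 0.55×413 = 353 N.

P ≈ 353 N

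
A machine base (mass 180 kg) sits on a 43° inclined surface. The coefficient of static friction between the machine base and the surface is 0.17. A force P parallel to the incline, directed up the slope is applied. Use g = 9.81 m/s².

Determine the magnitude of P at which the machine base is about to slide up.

P ≈ 1420 N

At impending motion up the slope, friction acts down-slope at its limit: f = μ_s N.
P is parallel to the surface, so N = m g cos θ = 1290 N.
Along the incline: P = m g sin θ + μ_s N = 1200 + 0.17×1290 = 1420 N.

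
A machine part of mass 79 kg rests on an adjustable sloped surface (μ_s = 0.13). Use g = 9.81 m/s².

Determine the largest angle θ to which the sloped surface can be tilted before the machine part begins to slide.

θ_max ≈ 7.41°

At the slip threshold, m g sin θ = μ_s · m g cos θ, so tan θ = μ_s.
θ_max = arctan(0.13) = 7.41°.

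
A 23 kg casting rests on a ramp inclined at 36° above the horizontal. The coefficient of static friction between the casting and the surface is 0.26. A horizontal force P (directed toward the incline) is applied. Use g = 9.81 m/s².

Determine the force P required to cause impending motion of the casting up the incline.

At impending motion up the slope, friction acts down-slope at its limit: f = μ_s N.
Perpendicular to the incline: N = m g cos θ + P sin θ.
Along the incline: P cos θ = m g sin θ + μ_s N = m g sin θ + μ_s (m g cos θ + P sin θ).
Solving, P (cos θ − μ_s sin θ) = m g (sin θ + μ_s cos θ), so P = 23×9.81×(sin 36° + 0.26 cos 36°)/(cos 36° − 0.26 sin 36°) = 226×0.7981/0.6562 = 274 N.

P ≈ 274 N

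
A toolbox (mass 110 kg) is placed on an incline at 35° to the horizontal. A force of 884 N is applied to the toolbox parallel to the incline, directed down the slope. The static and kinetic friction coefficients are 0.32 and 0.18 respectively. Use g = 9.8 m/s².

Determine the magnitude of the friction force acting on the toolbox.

f ≈ 159 N (up the incline)

The normal reaction is N = m g cos θ = 883 N.
The friction needed for equilibrium is m g sin θ + P = 618.3 + 884 = 1502 N, measured positive up-slope.
Maximum static friction available: μ_s N = 0.32 × 883 = 282.6 N.
|1502| exceeds 282.6 N, so the toolbox slips down-slope; friction is kinetic, f = μ_k N = 0.18×883 = 159 N.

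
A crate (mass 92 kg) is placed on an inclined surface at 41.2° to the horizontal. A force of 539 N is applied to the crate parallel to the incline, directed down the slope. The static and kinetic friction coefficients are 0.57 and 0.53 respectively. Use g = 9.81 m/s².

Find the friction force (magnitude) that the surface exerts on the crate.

f ≈ 360 N (up the incline)

Normal force: N = m g cos θ = 92 × 9.81 × cos 41.2° = 679.1 N.
For equilibrium along the incline the friction force must supply f = m g sin θ + P = 594.5 + 539 = 1133 N (positive meaning up-slope).
Maximum static friction available: μ_s N = 0.57 × 679.1 = 387.1 N.
Since |1133| > 387.1 N, static friction cannot hold it; the crate slides down the incline and kinetic friction applies: f = μ_k N = 0.53 × 679.1 = 360 N.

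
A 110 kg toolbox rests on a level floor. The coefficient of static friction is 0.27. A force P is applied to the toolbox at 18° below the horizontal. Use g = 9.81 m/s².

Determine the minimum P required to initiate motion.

N = m g + P sin α (the push presses the toolbox into the level floor).
At impending slip, P cos α = μ_s N = μ_s (m g + P sin α).
Solving: P (cos α − μ_s sin α) = μ_s m g → P = 0.27×1080/(cos 18° − 0.27 sin 18°) = 291/0.8676 = 336 N.

P ≈ 336 N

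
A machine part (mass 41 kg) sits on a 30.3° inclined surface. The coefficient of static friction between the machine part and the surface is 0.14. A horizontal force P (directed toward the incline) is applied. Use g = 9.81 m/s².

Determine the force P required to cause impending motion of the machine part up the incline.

P ≈ 317 N

At impending motion up the slope, friction acts down-slope at its limit: f = μ_s N.
Perpendicular to the incline: N = m g cos θ + P sin θ.
Along the incline: P cos θ = m g sin θ + μ_s N = m g sin θ + μ_s (m g cos θ + P sin θ).
Solving, P (cos θ − μ_s sin θ) = m g (sin θ + μ_s cos θ), so P = 41×9.81×(sin 30.3° + 0.14 cos 30.3°)/(cos 30.3° − 0.14 sin 30.3°) = 402×0.6254/0.7928 = 317 N.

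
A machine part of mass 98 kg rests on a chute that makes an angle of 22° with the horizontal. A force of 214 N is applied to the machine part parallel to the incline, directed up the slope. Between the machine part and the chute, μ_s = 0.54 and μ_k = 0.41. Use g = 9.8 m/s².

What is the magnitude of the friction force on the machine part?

Perpendicular to the surface, N = m g cos θ = 98·9.8·cos 22° = 890.5 N.
Parallel to the incline, ΣF = 0 gives f = m g sin θ − P = 359.8 − 214 = 145.8 N (up-slope positive).
Maximum static friction available: μ_s N = 0.54 × 890.5 = 480.9 N.
Since |145.8| ≤ 480.9 N, static friction is sufficient; f equals the required value, not μ_s N.

f ≈ 146 N (up the incline)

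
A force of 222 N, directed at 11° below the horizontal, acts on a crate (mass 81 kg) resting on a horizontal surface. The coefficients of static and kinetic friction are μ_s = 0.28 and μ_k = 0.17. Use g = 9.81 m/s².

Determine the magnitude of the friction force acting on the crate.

Vertical equilibrium gives N = m g + P sin α = 837 N.
For equilibrium, f = P cos α = 222×cos 11° = 217.9 N.
μ_s N = 0.28 × 837 = 234.4 N.
Since 217.9 N does not exceed the limit, the crate stays at rest and f = 218 N.

f ≈ 218 N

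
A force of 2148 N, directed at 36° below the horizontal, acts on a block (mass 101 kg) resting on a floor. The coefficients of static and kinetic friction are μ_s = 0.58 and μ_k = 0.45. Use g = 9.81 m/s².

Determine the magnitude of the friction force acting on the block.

N = m g + P sin α = 990.8 + 2148×sin 36° = 2253 N.
For equilibrium, f = P cos α = 2148×cos 36° = 1738 N.
The static-friction limit is μ_s N = 1307 N.
The required friction exceeds μ_s N, so the block moves and f = μ_k N = 1010 N.

f ≈ 1010 N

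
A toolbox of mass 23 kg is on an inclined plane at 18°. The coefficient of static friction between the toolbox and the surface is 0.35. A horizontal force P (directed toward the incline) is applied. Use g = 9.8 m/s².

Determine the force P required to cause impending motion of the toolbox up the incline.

At impending motion up the slope, friction acts down-slope at its limit: f = μ_s N.
Perpendicular to the incline: N = m g cos θ + P sin θ.
Along the incline: P cos θ = m g sin θ + μ_s N = m g sin θ + μ_s (m g cos θ + P sin θ).
Solving, P (cos θ − μ_s sin θ) = m g (sin θ + μ_s cos θ), so P = 23×9.8×(sin 18° + 0.35 cos 18°)/(cos 18° − 0.35 sin 18°) = 225×0.6419/0.8429 = 172 N.

P ≈ 172 N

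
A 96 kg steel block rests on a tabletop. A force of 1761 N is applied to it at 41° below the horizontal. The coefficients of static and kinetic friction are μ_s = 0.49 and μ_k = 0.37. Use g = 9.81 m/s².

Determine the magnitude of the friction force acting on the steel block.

f ≈ 776 N

The vertical component of P adds to the normal force: N = m g + P sin α = 941.8 + 1155 = 2097 N.
The horizontal driving force is P cos α = 1329 N, so equilibrium needs friction f = 1329 N.
μ_s N = 0.49 × 2097 = 1028 N.
The required friction exceeds μ_s N, so the steel block moves and f = μ_k N = 776 N.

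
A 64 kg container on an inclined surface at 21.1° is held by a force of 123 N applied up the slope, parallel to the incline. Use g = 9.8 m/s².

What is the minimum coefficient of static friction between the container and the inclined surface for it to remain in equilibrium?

N = m g cos θ = 585.1 N.
Friction must make up the shortfall along the incline: f = m g sin θ − P = 225.8 − 123 = 102.8 N.
At the threshold f = μ_s N, so μ_s,min = 102.8/585.1 = 0.176.

μ_s,min ≈ 0.176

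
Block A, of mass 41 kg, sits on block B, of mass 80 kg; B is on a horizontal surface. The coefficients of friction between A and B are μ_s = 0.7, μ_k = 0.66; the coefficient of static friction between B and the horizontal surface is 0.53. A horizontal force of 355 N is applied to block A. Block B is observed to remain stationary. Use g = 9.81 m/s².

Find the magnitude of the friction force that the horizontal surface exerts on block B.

f ≈ 265 N

Normal force at the A–B interface: N₁ = m_A g = 402.2 N.
Maximum static friction on A from B: μ_s N₁ = 0.7×402.2 = 281.5 N.
Since P = 355 N > 281.5 N, A slides on B; the A–B friction is kinetic: f₁ = μ_k N₁ = 0.66×402.2 = 265 N.
By Newton's third law B feels 265 N forward from A. With B stationary, the floor's static friction on B balances it: f₂ = 265 N (well within μ_s(m_A+m_B)g = 629.1 N).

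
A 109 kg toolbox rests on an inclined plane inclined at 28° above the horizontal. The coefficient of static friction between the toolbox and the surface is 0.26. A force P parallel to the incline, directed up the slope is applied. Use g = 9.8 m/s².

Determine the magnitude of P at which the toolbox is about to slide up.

P ≈ 747 N

At impending motion up the slope, friction acts down-slope at its limit: f = μ_s N.
P is parallel to the surface, so N = m g cos θ = 943 N.
Along the incline: P = m g sin θ + μ_s N = 501 + 0.26×943 = 747 N.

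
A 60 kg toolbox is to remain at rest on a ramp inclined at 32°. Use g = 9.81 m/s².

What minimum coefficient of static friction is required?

μ_s,min ≈ 0.625

At the slip threshold m g sin θ = μ_s m g cos θ, so μ_s,min = tan θ.
μ_s,min = tan 32° = 0.625.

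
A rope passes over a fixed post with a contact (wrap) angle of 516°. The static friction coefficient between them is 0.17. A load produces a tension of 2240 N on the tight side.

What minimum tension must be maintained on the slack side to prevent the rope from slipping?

T_min ≈ 485 N

Capstan equation at impending slip: T_tight/T_slack = e^{μβ}.
β = 516° = 9.006 rad; e^{μβ} = e^{0.17×9.006} = 4.623.
T_slack = T_tight / e^{μβ} = 2240 / 4.623 = 485 N.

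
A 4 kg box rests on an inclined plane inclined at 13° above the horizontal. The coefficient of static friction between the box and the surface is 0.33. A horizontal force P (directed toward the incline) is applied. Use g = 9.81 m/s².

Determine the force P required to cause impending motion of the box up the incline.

P ≈ 23.8 N

At impending motion up the slope, friction acts down-slope at its limit: f = μ_s N.
Perpendicular to the incline: N = m g cos θ + P sin θ.
Along the incline: P cos θ = m g sin θ + μ_s N = m g sin θ + μ_s (m g cos θ + P sin θ).
Solving, P (cos θ − μ_s sin θ) = m g (sin θ + μ_s cos θ), so P = 4×9.81×(sin 13° + 0.33 cos 13°)/(cos 13° − 0.33 sin 13°) = 39.2×0.5465/0.9001 = 23.8 N.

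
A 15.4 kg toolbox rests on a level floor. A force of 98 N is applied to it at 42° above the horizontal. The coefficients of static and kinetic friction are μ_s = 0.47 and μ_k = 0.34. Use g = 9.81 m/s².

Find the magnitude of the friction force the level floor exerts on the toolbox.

f ≈ 29.1 N

N = m g − P sin α = 151.1 − 98×sin 42° = 85.5 N.
The horizontal driving force is P cos α = 72.83 N, so equilibrium needs friction f = 72.83 N.
μ_s N = 0.47 × 85.5 = 40.18 N.
The required friction exceeds μ_s N, so the toolbox moves and f = μ_k N = 29.1 N.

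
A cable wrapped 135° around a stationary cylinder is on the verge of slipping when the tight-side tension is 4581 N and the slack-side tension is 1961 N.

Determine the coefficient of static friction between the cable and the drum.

μ ≈ 0.36

T₂/T₁ = e^{μβ} → μ = ln(T₂/T₁)/β.
β = 135° = 2.356 rad.
μ = ln(4581/1961)/2.356 = ln(2.336)/2.356 = 0.36.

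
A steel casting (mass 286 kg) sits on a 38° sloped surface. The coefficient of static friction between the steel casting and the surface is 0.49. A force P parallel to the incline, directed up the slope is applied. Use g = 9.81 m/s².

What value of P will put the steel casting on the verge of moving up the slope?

P ≈ 2810 N

At impending motion up the slope, friction acts down-slope at its limit: f = μ_s N.
P is parallel to the surface, so N = m g cos θ = 2210 N.
Along the incline: P = m g sin θ + μ_s N = 1730 + 0.49×2210 = 2810 N.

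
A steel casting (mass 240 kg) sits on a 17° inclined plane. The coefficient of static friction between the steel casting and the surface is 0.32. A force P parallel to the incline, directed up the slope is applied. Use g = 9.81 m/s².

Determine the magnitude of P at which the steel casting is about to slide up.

P ≈ 1410 N

At impending motion up the slope, friction acts down-slope at its limit: f = μ_s N.
P is parallel to the surface, so N = m g cos θ = 2250 N.
Along the incline: P = m g sin θ + μ_s N = 688 + 0.32×2250 = 1410 N.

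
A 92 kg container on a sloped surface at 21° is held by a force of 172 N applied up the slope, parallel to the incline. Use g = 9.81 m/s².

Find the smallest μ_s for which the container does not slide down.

N = m g cos θ = 842.6 N.
Friction must make up the shortfall along the incline: f = m g sin θ − P = 323.4 − 172 = 151.4 N.
At the threshold f = μ_s N, so μ_s,min = 151.4/842.6 = 0.18.

μ_s,min ≈ 0.18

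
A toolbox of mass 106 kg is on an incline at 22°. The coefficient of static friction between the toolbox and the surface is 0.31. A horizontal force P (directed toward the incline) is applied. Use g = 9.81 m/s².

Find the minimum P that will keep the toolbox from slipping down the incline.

P_min ≈ 86.9 N

The toolbox tends to slide down (tan θ > μ_s), so at the point of impending slip friction acts up-slope at its limit: f = μ_s N.
Perpendicular to the incline: N = m g cos θ + P sin θ.
Along the incline: P cos θ + μ_s N = m g sin θ, i.e. P cos θ + μ_s (m g cos θ + P sin θ) = m g sin θ.
Solving, P (cos θ + μ_s sin θ) = m g (sin θ − μ_s cos θ), so P = 1040×0.08718/1.043 = 86.9 N.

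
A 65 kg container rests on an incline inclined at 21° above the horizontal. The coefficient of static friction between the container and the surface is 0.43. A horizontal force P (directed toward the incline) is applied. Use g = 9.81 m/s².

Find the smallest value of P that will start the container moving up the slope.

At impending motion up the slope, friction acts down-slope at its limit: f = μ_s N.
Perpendicular to the incline: N = m g cos θ + P sin θ.
Along the incline: P cos θ = m g sin θ + μ_s N = m g sin θ + μ_s (m g cos θ + P sin θ).
Solving, P (cos θ − μ_s sin θ) = m g (sin θ + μ_s cos θ), so P = 65×9.81×(sin 21° + 0.43 cos 21°)/(cos 21° − 0.43 sin 21°) = 638×0.7598/0.7795 = 622 N.

P ≈ 622 N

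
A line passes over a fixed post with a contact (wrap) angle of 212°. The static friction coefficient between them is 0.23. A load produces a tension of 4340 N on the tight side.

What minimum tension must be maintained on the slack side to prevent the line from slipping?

T_min ≈ 1850 N

Capstan equation at impending slip: T_tight/T_slack = e^{μβ}.
β = 212° = 3.7 rad; e^{μβ} = e^{0.23×3.7} = 2.342.
T_slack = T_tight / e^{μβ} = 4340 / 2.342 = 1850 N.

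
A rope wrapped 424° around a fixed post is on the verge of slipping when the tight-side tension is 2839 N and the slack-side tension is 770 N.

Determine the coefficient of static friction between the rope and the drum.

μ ≈ 0.176

T₂/T₁ = e^{μβ} → μ = ln(T₂/T₁)/β.
β = 424° = 7.4 rad.
μ = ln(2839/770)/7.4 = ln(3.687)/7.4 = 0.176.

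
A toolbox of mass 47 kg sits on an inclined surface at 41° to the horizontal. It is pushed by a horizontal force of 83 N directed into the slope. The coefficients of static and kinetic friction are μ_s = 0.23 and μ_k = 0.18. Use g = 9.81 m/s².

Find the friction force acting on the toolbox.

f ≈ 72.4 N (up the incline)

Resolve perpendicular to the incline: N = m g cos θ + P sin θ = 47×9.81×cos 41° + 83×sin 41° = 402.4 N.
Parallel to the incline: P cos θ − m g sin θ = 62.64 − 302.5 = -239.8 N; the friction needed to balance this is 239.8 N acting up the slope.
The limit of static friction is μ_s N = 92.56 N.
The required 239.8 N exceeds the static limit, so the toolbox slides down-slope and f = μ_k N = 0.18×402.4 = 72.4 N.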